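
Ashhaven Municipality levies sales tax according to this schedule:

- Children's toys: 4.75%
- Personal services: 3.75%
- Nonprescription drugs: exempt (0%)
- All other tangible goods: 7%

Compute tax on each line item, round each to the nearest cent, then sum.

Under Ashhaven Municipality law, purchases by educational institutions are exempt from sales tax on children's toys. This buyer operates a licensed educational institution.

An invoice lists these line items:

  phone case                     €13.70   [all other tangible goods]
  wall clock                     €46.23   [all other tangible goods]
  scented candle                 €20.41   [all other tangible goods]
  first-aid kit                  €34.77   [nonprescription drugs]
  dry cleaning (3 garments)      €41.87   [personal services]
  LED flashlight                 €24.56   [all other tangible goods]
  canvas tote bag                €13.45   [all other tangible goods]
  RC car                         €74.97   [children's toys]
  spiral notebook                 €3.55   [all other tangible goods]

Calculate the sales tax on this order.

Phone case €13.70: all other tangible goods → 7% → €0.96
Wall clock €46.23: all other tangible goods → 7% → €3.24
Scented candle €20.41: all other tangible goods → 7% → €1.43
First-aid kit €34.77: nonprescription drugs → 0% → €0.00
Dry cleaning (3 garments) €41.87: personal services → 3.75% → €1.57
LED flashlight €24.56: all other tangible goods → 7% → €1.72
Canvas tote bag €13.45: all other tangible goods → 7% → €0.94
RC car €74.97: children's toys, buyer-exempt → 0% → €0.00
Spiral notebook €3.55: all other tangible goods → 7% → €0.25
Total tax = €0.96 + €3.24 + €1.43 + €1.57 + €1.72 + €0.94 + €0.25 = €10.11

€10.11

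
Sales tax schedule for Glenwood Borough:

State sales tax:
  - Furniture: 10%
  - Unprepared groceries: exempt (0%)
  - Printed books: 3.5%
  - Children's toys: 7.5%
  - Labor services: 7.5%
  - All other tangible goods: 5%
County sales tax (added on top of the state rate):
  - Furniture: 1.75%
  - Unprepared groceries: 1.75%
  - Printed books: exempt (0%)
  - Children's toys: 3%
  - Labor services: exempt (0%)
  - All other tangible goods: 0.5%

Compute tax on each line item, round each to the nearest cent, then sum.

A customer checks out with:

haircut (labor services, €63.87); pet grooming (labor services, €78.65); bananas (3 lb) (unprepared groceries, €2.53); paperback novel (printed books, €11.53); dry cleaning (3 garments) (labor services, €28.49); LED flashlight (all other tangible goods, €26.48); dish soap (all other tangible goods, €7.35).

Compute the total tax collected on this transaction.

€15.13

Haircut €63.87: labor services → 7.5% + 0% county = 7.5% → €4.79
Pet grooming €78.65: labor services → 7.5% + 0% county = 7.5% → €5.90
Bananas (3 lb) €2.53: unprepared groceries → 0% + 1.75% county = 1.75% → €0.04
Paperback novel €11.53: printed books → 3.5% + 0% county = 3.5% → €0.40
Dry cleaning (3 garments) €28.49: labor services → 7.5% + 0% county = 7.5% → €2.14
LED flashlight €26.48: all other tangible goods → 5% + 0.5% county = 5.5% → €1.46
Dish soap €7.35: all other tangible goods → 5% + 0.5% county = 5.5% → €0.40
Total tax = €4.79 + €5.90 + €0.04 + €0.40 + €2.14 + €1.46 + €0.40 = €15.13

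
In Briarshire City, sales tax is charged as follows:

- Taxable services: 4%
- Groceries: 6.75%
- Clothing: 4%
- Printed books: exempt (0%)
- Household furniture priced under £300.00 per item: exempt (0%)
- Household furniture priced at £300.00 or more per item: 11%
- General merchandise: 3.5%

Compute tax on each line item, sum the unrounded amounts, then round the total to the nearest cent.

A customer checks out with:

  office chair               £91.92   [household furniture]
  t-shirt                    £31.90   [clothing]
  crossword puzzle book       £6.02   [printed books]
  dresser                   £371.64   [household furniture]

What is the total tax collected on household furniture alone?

£40.88

Office chair £91.92: household furniture, under £300.00 → 0% → £0.00
Dresser £371.64: household furniture, £300.00 or more → 11% → £40.8804
Tax on household furniture: unrounded sum = £40.8804 → £40.88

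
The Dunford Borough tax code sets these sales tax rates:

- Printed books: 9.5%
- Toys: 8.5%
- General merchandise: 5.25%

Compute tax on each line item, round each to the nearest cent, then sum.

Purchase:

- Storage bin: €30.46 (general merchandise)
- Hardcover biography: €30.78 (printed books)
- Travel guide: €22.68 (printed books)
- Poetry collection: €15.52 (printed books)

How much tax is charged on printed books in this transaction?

€6.54

Hardcover biography €30.78: printed books → 9.5% → €2.92
Travel guide €22.68: printed books → 9.5% → €2.15
Poetry collection €15.52: printed books → 9.5% → €1.47
Tax on printed books = €2.92 + €2.15 + €1.47 = €6.54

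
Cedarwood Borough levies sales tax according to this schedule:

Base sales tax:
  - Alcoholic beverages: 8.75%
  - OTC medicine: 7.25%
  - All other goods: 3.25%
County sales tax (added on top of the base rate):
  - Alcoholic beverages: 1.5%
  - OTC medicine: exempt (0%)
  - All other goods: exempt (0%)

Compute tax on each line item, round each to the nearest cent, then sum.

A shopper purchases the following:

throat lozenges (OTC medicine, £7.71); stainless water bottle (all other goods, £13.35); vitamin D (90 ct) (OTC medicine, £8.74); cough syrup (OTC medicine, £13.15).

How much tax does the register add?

£2.57

Throat lozenges £7.71: OTC medicine → 7.25% + 0% county = 7.25% → £0.56
Stainless water bottle £13.35: all other goods → 3.25% + 0% county = 3.25% → £0.43
Vitamin D (90 ct) £8.74: OTC medicine → 7.25% + 0% county = 7.25% → £0.63
Cough syrup £13.15: OTC medicine → 7.25% + 0% county = 7.25% → £0.95
Total tax = £0.56 + £0.43 + £0.63 + £0.95 = £2.57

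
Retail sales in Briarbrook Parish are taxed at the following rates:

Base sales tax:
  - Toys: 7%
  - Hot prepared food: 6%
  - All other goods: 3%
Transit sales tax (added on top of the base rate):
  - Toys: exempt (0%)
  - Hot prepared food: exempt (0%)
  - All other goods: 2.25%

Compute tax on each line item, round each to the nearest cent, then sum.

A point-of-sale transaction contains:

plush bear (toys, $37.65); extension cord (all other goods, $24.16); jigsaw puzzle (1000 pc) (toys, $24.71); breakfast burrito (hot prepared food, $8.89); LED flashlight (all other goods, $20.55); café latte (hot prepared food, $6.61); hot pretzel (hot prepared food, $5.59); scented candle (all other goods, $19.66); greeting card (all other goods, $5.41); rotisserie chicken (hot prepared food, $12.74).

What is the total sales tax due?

Plush bear $37.65: toys → 7% + 0% transit = 7% → $2.64
Extension cord $24.16: all other goods → 3% + 2.25% transit = 5.25% → $1.27
Jigsaw puzzle (1000 pc) $24.71: toys → 7% + 0% transit = 7% → $1.73
Breakfast burrito $8.89: hot prepared food → 6% + 0% transit = 6% → $0.53
LED flashlight $20.55: all other goods → 3% + 2.25% transit = 5.25% → $1.08
Café latte $6.61: hot prepared food → 6% + 0% transit = 6% → $0.40
Hot pretzel $5.59: hot prepared food → 6% + 0% transit = 6% → $0.34
Scented candle $19.66: all other goods → 3% + 2.25% transit = 5.25% → $1.03
Greeting card $5.41: all other goods → 3% + 2.25% transit = 5.25% → $0.28
Rotisserie chicken $12.74: hot prepared food → 6% + 0% transit = 6% → $0.76
Total tax = $2.64 + $1.27 + $1.73 + $0.53 + $1.08 + $0.40 + $0.34 + $1.03 + $0.28 + $0.76 = $10.06

$10.06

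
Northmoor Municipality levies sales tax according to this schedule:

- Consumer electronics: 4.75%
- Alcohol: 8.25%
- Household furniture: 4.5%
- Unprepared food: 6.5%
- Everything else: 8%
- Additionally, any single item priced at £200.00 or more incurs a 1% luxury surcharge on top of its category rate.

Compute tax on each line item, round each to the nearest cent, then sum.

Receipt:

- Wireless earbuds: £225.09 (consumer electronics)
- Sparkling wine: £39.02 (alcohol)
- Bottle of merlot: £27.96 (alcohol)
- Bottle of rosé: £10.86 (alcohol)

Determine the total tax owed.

Wireless earbuds £225.09: consumer electronics → 4.75% + 1% surcharge = 5.75% → £12.94
Sparkling wine £39.02: alcohol → 8.25% → £3.22
Bottle of merlot £27.96: alcohol → 8.25% → £2.31
Bottle of rosé £10.86: alcohol → 8.25% → £0.90
Total tax = £12.94 + £3.22 + £2.31 + £0.90 = £19.37

£19.37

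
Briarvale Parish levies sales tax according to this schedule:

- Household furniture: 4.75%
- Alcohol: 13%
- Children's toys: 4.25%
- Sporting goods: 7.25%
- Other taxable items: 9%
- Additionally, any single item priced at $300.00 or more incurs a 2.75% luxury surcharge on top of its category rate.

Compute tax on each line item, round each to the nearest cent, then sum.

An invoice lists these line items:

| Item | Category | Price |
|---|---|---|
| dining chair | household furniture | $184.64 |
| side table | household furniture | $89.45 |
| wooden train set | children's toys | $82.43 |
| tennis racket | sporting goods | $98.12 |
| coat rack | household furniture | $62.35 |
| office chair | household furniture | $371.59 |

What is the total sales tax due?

Dining chair $184.64: household furniture → 4.75% → $8.77
Side table $89.45: household furniture → 4.75% → $4.25
Wooden train set $82.43: children's toys → 4.25% → $3.50
Tennis racket $98.12: sporting goods → 7.25% → $7.11
Coat rack $62.35: household furniture → 4.75% → $2.96
Office chair $371.59: household furniture → 4.75% + 2.75% surcharge = 7.5% → $27.87
Total tax = $8.77 + $4.25 + $3.50 + $7.11 + $2.96 + $27.87 = $54.46

$54.46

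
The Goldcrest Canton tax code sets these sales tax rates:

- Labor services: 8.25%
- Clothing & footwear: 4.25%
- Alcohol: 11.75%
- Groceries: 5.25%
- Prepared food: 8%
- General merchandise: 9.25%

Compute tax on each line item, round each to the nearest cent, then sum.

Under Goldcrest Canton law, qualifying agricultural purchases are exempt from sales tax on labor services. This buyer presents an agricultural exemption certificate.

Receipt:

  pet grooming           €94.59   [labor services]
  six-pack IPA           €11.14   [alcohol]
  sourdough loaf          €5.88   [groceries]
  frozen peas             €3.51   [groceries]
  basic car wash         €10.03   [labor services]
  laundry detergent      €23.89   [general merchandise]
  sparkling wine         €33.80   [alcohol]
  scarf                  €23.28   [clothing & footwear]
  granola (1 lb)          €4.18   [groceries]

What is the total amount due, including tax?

€219.49

Pet grooming €94.59: labor services, buyer-exempt → 0% → €0.00
Six-pack IPA €11.14: alcohol → 11.75% → €1.31
Sourdough loaf €5.88: groceries → 5.25% → €0.31
Frozen peas €3.51: groceries → 5.25% → €0.18
Basic car wash €10.03: labor services, buyer-exempt → 0% → €0.00
Laundry detergent €23.89: general merchandise → 9.25% → €2.21
Sparkling wine €33.80: alcohol → 11.75% → €3.97
Scarf €23.28: clothing & footwear → 4.25% → €0.99
Granola (1 lb) €4.18: groceries → 5.25% → €0.22
Subtotal = €210.30; tax = €9.19; total due = €219.49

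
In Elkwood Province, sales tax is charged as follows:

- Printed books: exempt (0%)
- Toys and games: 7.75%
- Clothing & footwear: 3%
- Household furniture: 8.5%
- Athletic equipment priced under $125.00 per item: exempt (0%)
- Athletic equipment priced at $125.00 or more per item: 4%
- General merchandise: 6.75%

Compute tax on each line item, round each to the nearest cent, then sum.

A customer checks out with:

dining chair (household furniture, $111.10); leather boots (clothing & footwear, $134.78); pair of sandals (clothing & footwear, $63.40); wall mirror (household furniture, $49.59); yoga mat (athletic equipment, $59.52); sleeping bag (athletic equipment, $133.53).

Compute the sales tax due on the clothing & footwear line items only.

$5.94

Leather boots $134.78: clothing & footwear → 3% → $4.04
Pair of sandals $63.40: clothing & footwear → 3% → $1.90
Tax on clothing & footwear = $4.04 + $1.90 = $5.94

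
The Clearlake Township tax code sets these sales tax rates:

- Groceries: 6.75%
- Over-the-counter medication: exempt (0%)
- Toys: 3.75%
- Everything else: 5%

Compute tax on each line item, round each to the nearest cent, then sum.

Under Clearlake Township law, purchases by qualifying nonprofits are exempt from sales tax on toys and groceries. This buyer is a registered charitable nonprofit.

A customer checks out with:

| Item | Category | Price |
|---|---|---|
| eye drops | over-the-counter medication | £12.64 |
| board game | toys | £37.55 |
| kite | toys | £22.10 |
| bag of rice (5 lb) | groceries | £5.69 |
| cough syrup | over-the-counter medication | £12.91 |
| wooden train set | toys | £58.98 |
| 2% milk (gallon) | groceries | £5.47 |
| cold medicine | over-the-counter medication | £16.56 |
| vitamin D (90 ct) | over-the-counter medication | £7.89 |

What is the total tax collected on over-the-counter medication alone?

£0.00

Eye drops £12.64: over-the-counter medication → 0% → £0.00
Cough syrup £12.91: over-the-counter medication → 0% → £0.00
Cold medicine £16.56: over-the-counter medication → 0% → £0.00
Vitamin D (90 ct) £7.89: over-the-counter medication → 0% → £0.00
Tax on over-the-counter medication = £0.00 + £0.00 + £0.00 + £0.00 = £0.00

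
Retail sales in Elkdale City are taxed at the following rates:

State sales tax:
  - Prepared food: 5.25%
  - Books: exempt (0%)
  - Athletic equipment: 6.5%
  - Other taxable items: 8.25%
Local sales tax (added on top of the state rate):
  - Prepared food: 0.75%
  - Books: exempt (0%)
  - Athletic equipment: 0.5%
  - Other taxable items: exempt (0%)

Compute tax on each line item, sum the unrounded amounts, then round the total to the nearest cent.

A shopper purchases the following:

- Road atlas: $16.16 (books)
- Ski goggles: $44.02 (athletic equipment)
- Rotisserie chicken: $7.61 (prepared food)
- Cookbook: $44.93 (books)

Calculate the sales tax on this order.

$3.54

Road atlas $16.16: books → 0% + 0% local = 0% → $0.00
Ski goggles $44.02: athletic equipment → 6.5% + 0.5% local = 7% → $3.0814
Rotisserie chicken $7.61: prepared food → 5.25% + 0.75% local = 6% → $0.4566
Cookbook $44.93: books → 0% + 0% local = 0% → $0.00
Unrounded tax sum = $3.538 → $3.54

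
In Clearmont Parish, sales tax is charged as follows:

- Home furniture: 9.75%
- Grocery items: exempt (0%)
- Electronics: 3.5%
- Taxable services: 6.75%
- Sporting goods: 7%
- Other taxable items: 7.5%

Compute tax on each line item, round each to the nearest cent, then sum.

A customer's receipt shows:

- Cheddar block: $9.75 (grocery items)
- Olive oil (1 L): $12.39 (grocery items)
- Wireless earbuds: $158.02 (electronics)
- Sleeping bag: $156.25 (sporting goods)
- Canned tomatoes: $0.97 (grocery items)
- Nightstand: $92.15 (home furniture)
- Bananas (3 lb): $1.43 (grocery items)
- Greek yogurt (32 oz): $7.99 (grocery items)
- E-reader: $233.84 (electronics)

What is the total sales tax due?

Cheddar block $9.75: grocery items → 0% → $0.00
Olive oil (1 L) $12.39: grocery items → 0% → $0.00
Wireless earbuds $158.02: electronics → 3.5% → $5.53
Sleeping bag $156.25: sporting goods → 7% → $10.94
Canned tomatoes $0.97: grocery items → 0% → $0.00
Nightstand $92.15: home furniture → 9.75% → $8.98
Bananas (3 lb) $1.43: grocery items → 0% → $0.00
Greek yogurt (32 oz) $7.99: grocery items → 0% → $0.00
E-reader $233.84: electronics → 3.5% → $8.18
Total tax = $5.53 + $10.94 + $8.98 + $8.18 = $33.63

$33.63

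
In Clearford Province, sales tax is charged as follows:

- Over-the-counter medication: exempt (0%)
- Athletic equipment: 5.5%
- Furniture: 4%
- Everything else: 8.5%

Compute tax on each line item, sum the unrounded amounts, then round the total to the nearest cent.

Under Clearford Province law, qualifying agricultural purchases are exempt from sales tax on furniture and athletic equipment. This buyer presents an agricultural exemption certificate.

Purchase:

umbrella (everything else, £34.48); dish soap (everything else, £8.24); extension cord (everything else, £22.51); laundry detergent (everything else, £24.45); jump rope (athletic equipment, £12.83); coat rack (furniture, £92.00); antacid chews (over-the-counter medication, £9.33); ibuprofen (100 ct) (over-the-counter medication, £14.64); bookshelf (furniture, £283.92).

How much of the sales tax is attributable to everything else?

£7.62

Umbrella £34.48: everything else → 8.5% → £2.9308
Dish soap £8.24: everything else → 8.5% → £0.7004
Extension cord £22.51: everything else → 8.5% → £1.91335
Laundry detergent £24.45: everything else → 8.5% → £2.07825
Tax on everything else: unrounded sum = £7.6228 → £7.62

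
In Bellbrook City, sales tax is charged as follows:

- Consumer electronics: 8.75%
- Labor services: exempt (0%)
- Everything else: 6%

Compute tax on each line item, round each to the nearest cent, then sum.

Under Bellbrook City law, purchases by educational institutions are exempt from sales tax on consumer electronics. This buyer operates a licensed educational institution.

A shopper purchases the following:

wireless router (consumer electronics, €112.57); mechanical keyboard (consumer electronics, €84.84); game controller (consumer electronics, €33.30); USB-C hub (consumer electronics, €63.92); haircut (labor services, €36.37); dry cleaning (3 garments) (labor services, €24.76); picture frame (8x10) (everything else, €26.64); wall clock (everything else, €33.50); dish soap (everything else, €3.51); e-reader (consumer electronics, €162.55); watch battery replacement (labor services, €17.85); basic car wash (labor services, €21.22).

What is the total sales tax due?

Wireless router €112.57: consumer electronics, buyer-exempt → 0% → €0.00
Mechanical keyboard €84.84: consumer electronics, buyer-exempt → 0% → €0.00
Game controller €33.30: consumer electronics, buyer-exempt → 0% → €0.00
USB-C hub €63.92: consumer electronics, buyer-exempt → 0% → €0.00
Haircut €36.37: labor services → 0% → €0.00
Dry cleaning (3 garments) €24.76: labor services → 0% → €0.00
Picture frame (8x10) €26.64: everything else → 6% → €1.60
Wall clock €33.50: everything else → 6% → €2.01
Dish soap €3.51: everything else → 6% → €0.21
E-reader €162.55: consumer electronics, buyer-exempt → 0% → €0.00
Watch battery replacement €17.85: labor services → 0% → €0.00
Basic car wash €21.22: labor services → 0% → €0.00
Total tax = €1.60 + €2.01 + €0.21 = €3.82

€3.82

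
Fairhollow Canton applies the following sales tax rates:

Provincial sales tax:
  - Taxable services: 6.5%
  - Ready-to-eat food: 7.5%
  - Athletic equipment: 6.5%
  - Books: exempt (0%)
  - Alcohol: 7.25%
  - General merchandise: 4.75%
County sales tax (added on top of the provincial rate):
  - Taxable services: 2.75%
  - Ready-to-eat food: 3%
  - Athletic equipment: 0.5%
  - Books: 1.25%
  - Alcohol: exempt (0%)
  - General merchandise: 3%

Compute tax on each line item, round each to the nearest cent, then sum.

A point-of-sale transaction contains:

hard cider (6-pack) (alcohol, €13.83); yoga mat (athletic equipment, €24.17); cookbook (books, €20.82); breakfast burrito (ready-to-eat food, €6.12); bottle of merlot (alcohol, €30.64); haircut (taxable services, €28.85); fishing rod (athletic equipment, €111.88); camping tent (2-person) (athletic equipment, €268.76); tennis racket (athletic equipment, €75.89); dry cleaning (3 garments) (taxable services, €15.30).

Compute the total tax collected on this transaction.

Hard cider (6-pack) €13.83: alcohol → 7.25% + 0% county = 7.25% → €1.00
Yoga mat €24.17: athletic equipment → 6.5% + 0.5% county = 7% → €1.69
Cookbook €20.82: books → 0% + 1.25% county = 1.25% → €0.26
Breakfast burrito €6.12: ready-to-eat food → 7.5% + 3% county = 10.5% → €0.64
Bottle of merlot €30.64: alcohol → 7.25% + 0% county = 7.25% → €2.22
Haircut €28.85: taxable services → 6.5% + 2.75% county = 9.25% → €2.67
Fishing rod €111.88: athletic equipment → 6.5% + 0.5% county = 7% → €7.83
Camping tent (2-person) €268.76: athletic equipment → 6.5% + 0.5% county = 7% → €18.81
Tennis racket €75.89: athletic equipment → 6.5% + 0.5% county = 7% → €5.31
Dry cleaning (3 garments) €15.30: taxable services → 6.5% + 2.75% county = 9.25% → €1.42
Total tax = €1.00 + €1.69 + €0.26 + €0.64 + €2.22 + €2.67 + €7.83 + €18.81 + €5.31 + €1.42 = €41.85

€41.85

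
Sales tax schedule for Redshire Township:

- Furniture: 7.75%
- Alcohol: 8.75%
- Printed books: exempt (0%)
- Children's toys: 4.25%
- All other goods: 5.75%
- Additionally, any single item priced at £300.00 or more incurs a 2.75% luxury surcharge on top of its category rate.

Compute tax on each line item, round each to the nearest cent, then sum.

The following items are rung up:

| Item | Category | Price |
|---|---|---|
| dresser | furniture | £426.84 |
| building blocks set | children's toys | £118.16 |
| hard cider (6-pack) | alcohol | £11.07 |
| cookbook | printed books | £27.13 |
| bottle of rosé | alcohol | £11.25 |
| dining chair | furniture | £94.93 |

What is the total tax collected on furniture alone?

Dresser £426.84: furniture → 7.75% + 2.75% surcharge = 10.5% → £44.82
Dining chair £94.93: furniture → 7.75% → £7.36
Tax on furniture = £44.82 + £7.36 = £52.18

£52.18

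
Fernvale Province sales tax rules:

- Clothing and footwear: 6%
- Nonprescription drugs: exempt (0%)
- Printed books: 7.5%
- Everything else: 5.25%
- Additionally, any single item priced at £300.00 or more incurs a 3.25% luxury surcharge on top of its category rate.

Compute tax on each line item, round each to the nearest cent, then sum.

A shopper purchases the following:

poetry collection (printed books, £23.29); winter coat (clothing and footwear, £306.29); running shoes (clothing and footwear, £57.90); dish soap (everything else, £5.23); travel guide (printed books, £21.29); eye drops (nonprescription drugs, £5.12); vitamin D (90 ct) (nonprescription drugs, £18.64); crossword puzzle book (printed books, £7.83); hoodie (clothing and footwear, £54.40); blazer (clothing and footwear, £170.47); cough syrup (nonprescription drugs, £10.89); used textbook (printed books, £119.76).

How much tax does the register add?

£58.48

Poetry collection £23.29: printed books → 7.5% → £1.75
Winter coat £306.29: clothing and footwear → 6% + 3.25% surcharge = 9.25% → £28.33
Running shoes £57.90: clothing and footwear → 6% → £3.47
Dish soap £5.23: everything else → 5.25% → £0.27
Travel guide £21.29: printed books → 7.5% → £1.60
Eye drops £5.12: nonprescription drugs → 0% → £0.00
Vitamin D (90 ct) £18.64: nonprescription drugs → 0% → £0.00
Crossword puzzle book £7.83: printed books → 7.5% → £0.59
Hoodie £54.40: clothing and footwear → 6% → £3.26
Blazer £170.47: clothing and footwear → 6% → £10.23
Cough syrup £10.89: nonprescription drugs → 0% → £0.00
Used textbook £119.76: printed books → 7.5% → £8.98
Total tax = £1.75 + £28.33 + £3.47 + £0.27 + £1.60 + £0.59 + £3.26 + £10.23 + £8.98 = £58.48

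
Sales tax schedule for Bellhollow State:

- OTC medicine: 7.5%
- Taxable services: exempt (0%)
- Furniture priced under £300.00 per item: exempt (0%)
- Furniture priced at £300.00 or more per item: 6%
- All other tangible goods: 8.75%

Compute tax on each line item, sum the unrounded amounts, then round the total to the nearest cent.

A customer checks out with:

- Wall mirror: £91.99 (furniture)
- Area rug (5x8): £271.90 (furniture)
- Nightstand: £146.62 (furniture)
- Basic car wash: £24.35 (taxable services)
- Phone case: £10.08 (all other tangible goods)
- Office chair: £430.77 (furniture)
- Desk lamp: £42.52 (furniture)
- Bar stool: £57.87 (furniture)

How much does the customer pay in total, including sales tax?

£1102.83

Wall mirror £91.99: furniture, under £300.00 → 0% → £0.00
Area rug (5x8) £271.90: furniture, under £300.00 → 0% → £0.00
Nightstand £146.62: furniture, under £300.00 → 0% → £0.00
Basic car wash £24.35: taxable services → 0% → £0.00
Phone case £10.08: all other tangible goods → 8.75% → £0.882
Office chair £430.77: furniture, £300.00 or more → 6% → £25.8462
Desk lamp £42.52: furniture, under £300.00 → 0% → £0.00
Bar stool £57.87: furniture, under £300.00 → 0% → £0.00
Subtotal = £1076.10; unrounded tax = £26.7282 → £26.73; total due = £1102.83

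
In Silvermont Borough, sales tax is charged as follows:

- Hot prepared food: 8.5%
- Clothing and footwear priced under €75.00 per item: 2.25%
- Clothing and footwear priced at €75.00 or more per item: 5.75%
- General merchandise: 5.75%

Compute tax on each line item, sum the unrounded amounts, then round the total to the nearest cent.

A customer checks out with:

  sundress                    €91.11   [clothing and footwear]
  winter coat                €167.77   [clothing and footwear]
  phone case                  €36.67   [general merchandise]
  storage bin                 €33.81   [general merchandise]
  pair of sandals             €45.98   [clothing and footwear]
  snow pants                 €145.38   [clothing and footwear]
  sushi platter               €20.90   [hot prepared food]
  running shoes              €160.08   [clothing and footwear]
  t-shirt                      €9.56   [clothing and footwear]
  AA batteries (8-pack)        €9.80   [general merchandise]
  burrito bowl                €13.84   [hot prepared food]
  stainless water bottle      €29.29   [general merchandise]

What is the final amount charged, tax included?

Sundress €91.11: clothing and footwear, €75.00 or more → 5.75% → €5.238825
Winter coat €167.77: clothing and footwear, €75.00 or more → 5.75% → €9.646775
Phone case €36.67: general merchandise → 5.75% → €2.108525
Storage bin €33.81: general merchandise → 5.75% → €1.944075
Pair of sandals €45.98: clothing and footwear, under €75.00 → 2.25% → €1.03455
Snow pants €145.38: clothing and footwear, €75.00 or more → 5.75% → €8.35935
Sushi platter €20.90: hot prepared food → 8.5% → €1.7765
Running shoes €160.08: clothing and footwear, €75.00 or more → 5.75% → €9.2046
T-shirt €9.56: clothing and footwear, under €75.00 → 2.25% → €0.2151
AA batteries (8-pack) €9.80: general merchandise → 5.75% → €0.5635
Burrito bowl €13.84: hot prepared food → 8.5% → €1.1764
Stainless water bottle €29.29: general merchandise → 5.75% → €1.684175
Subtotal = €764.19; unrounded tax = €42.952375 → €42.95; total due = €807.14

€807.14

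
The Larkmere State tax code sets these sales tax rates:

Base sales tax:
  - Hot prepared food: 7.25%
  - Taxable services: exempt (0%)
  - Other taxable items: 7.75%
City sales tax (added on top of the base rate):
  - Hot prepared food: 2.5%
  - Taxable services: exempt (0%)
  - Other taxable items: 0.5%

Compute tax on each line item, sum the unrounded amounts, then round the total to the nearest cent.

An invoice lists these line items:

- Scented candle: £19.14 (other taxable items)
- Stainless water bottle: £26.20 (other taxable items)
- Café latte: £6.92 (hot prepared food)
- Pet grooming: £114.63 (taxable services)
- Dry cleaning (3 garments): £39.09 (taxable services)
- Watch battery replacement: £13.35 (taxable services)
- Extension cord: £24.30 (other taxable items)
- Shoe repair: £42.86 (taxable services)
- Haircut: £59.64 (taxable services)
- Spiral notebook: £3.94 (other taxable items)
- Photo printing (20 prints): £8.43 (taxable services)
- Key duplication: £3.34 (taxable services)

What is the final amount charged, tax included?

Scented candle £19.14: other taxable items → 7.75% + 0.5% city = 8.25% → £1.57905
Stainless water bottle £26.20: other taxable items → 7.75% + 0.5% city = 8.25% → £2.1615
Café latte £6.92: hot prepared food → 7.25% + 2.5% city = 9.75% → £0.6747
Pet grooming £114.63: taxable services → 0% + 0% city = 0% → £0.00
Dry cleaning (3 garments) £39.09: taxable services → 0% + 0% city = 0% → £0.00
Watch battery replacement £13.35: taxable services → 0% + 0% city = 0% → £0.00
Extension cord £24.30: other taxable items → 7.75% + 0.5% city = 8.25% → £2.00475
Shoe repair £42.86: taxable services → 0% + 0% city = 0% → £0.00
Haircut £59.64: taxable services → 0% + 0% city = 0% → £0.00
Spiral notebook £3.94: other taxable items → 7.75% + 0.5% city = 8.25% → £0.32505
Photo printing (20 prints) £8.43: taxable services → 0% + 0% city = 0% → £0.00
Key duplication £3.34: taxable services → 0% + 0% city = 0% → £0.00
Subtotal = £361.84; unrounded tax = £6.74505 → £6.75; total due = £368.59

£368.59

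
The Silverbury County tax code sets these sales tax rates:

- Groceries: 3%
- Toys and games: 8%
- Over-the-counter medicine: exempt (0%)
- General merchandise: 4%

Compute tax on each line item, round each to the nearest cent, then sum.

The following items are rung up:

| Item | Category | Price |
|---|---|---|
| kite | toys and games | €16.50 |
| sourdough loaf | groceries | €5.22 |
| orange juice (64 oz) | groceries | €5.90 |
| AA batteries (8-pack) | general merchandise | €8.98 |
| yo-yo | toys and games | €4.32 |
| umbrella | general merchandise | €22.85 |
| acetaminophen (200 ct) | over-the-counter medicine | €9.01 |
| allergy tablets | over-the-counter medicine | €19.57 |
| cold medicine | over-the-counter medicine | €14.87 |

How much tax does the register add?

€3.28

Kite €16.50: toys and games → 8% → €1.32
Sourdough loaf €5.22: groceries → 3% → €0.16
Orange juice (64 oz) €5.90: groceries → 3% → €0.18
AA batteries (8-pack) €8.98: general merchandise → 4% → €0.36
Yo-yo €4.32: toys and games → 8% → €0.35
Umbrella €22.85: general merchandise → 4% → €0.91
Acetaminophen (200 ct) €9.01: over-the-counter medicine → 0% → €0.00
Allergy tablets €19.57: over-the-counter medicine → 0% → €0.00
Cold medicine €14.87: over-the-counter medicine → 0% → €0.00
Total tax = €1.32 + €0.16 + €0.18 + €0.36 + €0.35 + €0.91 = €3.28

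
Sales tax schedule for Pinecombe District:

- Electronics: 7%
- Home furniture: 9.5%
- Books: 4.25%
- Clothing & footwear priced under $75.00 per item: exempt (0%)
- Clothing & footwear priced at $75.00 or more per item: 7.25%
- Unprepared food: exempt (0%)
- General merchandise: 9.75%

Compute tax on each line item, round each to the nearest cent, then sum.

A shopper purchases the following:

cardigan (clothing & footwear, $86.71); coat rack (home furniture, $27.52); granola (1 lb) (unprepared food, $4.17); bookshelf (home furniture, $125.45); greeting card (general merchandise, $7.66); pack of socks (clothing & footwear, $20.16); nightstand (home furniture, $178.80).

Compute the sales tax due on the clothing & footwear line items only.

$6.29

Cardigan $86.71: clothing & footwear, $75.00 or more → 7.25% → $6.29
Pack of socks $20.16: clothing & footwear, under $75.00 → 0% → $0.00
Tax on clothing & footwear = $6.29 + $0.00 = $6.29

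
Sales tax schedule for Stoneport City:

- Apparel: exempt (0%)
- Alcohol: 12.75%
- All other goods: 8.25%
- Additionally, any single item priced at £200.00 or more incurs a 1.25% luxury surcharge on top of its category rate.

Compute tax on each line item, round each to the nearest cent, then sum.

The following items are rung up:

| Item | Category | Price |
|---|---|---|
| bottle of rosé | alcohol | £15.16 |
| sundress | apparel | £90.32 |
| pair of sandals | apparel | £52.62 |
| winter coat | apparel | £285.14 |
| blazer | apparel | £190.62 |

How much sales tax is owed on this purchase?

£5.49

Bottle of rosé £15.16: alcohol → 12.75% → £1.93
Sundress £90.32: apparel → 0% → £0.00
Pair of sandals £52.62: apparel → 0% → £0.00
Winter coat £285.14: apparel → 0% + 1.25% surcharge = 1.25% → £3.56
Blazer £190.62: apparel → 0% → £0.00
Total tax = £1.93 + £3.56 = £5.49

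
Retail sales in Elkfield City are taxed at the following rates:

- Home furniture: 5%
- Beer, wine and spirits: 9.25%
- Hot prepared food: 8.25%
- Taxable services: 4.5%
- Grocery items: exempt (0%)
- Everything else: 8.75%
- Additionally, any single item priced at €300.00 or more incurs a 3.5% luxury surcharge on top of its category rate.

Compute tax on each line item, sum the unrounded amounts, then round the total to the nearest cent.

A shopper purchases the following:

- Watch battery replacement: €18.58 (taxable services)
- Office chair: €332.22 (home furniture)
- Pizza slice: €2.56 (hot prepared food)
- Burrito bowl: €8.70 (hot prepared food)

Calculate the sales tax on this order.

Watch battery replacement €18.58: taxable services → 4.5% → €0.8361
Office chair €332.22: home furniture → 5% + 3.5% surcharge = 8.5% → €28.2387
Pizza slice €2.56: hot prepared food → 8.25% → €0.2112
Burrito bowl €8.70: hot prepared food → 8.25% → €0.71775
Unrounded tax sum = €30.00375 → €30.00

€30.00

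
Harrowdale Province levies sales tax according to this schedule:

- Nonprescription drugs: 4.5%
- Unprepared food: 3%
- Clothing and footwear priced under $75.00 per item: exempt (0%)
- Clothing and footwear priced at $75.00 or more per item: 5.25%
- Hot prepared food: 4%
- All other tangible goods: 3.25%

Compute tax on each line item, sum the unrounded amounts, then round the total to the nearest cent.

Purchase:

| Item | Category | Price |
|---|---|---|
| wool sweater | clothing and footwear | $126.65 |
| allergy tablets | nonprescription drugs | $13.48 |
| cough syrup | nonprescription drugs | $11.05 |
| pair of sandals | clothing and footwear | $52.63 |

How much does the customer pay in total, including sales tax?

Wool sweater $126.65: clothing and footwear, $75.00 or more → 5.25% → $6.649125
Allergy tablets $13.48: nonprescription drugs → 4.5% → $0.6066
Cough syrup $11.05: nonprescription drugs → 4.5% → $0.49725
Pair of sandals $52.63: clothing and footwear, under $75.00 → 0% → $0.00
Subtotal = $203.81; unrounded tax = $7.752975 → $7.75; total due = $211.56

$211.56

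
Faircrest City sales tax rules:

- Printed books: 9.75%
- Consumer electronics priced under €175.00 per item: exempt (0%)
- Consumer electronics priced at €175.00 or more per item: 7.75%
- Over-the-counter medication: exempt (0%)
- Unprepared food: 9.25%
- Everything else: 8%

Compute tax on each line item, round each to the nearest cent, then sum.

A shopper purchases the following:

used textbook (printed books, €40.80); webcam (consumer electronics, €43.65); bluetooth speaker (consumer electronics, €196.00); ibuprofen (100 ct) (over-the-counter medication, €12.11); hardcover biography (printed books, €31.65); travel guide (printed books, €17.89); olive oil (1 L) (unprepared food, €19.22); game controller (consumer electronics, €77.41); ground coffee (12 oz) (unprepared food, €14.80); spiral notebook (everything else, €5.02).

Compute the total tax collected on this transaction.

€27.55

Used textbook €40.80: printed books → 9.75% → €3.98
Webcam €43.65: consumer electronics, under €175.00 → 0% → €0.00
Bluetooth speaker €196.00: consumer electronics, €175.00 or more → 7.75% → €15.19
Ibuprofen (100 ct) €12.11: over-the-counter medication → 0% → €0.00
Hardcover biography €31.65: printed books → 9.75% → €3.09
Travel guide €17.89: printed books → 9.75% → €1.74
Olive oil (1 L) €19.22: unprepared food → 9.25% → €1.78
Game controller €77.41: consumer electronics, under €175.00 → 0% → €0.00
Ground coffee (12 oz) €14.80: unprepared food → 9.25% → €1.37
Spiral notebook €5.02: everything else → 8% → €0.40
Total tax = €3.98 + €15.19 + €3.09 + €1.74 + €1.78 + €1.37 + €0.40 = €27.55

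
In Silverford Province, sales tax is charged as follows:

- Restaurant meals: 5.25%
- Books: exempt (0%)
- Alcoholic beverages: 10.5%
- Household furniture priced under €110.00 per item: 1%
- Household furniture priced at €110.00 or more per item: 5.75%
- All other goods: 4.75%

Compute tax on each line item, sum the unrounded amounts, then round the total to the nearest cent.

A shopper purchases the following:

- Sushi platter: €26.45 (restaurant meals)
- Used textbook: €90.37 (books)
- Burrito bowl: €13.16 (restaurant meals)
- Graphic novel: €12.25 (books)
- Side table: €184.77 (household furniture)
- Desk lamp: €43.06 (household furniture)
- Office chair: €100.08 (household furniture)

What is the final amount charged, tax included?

€484.28

Sushi platter €26.45: restaurant meals → 5.25% → €1.388625
Used textbook €90.37: books → 0% → €0.00
Burrito bowl €13.16: restaurant meals → 5.25% → €0.6909
Graphic novel €12.25: books → 0% → €0.00
Side table €184.77: household furniture, €110.00 or more → 5.75% → €10.624275
Desk lamp €43.06: household furniture, under €110.00 → 1% → €0.4306
Office chair €100.08: household furniture, under €110.00 → 1% → €1.0008
Subtotal = €470.14; unrounded tax = €14.1352 → €14.14; total due = €484.28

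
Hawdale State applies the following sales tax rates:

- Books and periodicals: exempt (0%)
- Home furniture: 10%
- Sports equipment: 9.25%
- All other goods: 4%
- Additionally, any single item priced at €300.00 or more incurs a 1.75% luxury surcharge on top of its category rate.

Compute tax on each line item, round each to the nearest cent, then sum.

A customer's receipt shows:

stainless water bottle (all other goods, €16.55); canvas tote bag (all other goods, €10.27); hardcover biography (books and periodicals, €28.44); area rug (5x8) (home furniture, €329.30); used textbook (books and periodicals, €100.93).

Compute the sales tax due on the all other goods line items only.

Stainless water bottle €16.55: all other goods → 4% → €0.66
Canvas tote bag €10.27: all other goods → 4% → €0.41
Tax on all other goods = €0.66 + €0.41 = €1.07

€1.07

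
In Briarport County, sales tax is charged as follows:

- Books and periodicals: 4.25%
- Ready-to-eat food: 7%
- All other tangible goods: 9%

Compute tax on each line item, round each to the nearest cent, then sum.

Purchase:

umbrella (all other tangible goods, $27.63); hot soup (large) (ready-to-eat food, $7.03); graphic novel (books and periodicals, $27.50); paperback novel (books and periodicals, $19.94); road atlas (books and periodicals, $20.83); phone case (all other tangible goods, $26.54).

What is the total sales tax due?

$8.28

Umbrella $27.63: all other tangible goods → 9% → $2.49
Hot soup (large) $7.03: ready-to-eat food → 7% → $0.49
Graphic novel $27.50: books and periodicals → 4.25% → $1.17
Paperback novel $19.94: books and periodicals → 4.25% → $0.85
Road atlas $20.83: books and periodicals → 4.25% → $0.89
Phone case $26.54: all other tangible goods → 9% → $2.39
Total tax = $2.49 + $0.49 + $1.17 + $0.85 + $0.89 + $2.39 = $8.28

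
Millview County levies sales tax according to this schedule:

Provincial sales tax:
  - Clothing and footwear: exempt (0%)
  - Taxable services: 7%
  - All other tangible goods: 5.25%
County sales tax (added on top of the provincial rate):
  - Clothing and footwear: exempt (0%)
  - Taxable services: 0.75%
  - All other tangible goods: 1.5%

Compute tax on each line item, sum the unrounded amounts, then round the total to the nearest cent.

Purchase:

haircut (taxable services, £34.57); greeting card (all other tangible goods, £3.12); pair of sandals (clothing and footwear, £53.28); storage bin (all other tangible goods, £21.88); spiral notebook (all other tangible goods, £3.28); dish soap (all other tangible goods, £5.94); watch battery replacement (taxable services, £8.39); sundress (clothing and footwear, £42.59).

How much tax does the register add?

£5.64

Haircut £34.57: taxable services → 7% + 0.75% county = 7.75% → £2.679175
Greeting card £3.12: all other tangible goods → 5.25% + 1.5% county = 6.75% → £0.2106
Pair of sandals £53.28: clothing and footwear → 0% + 0% county = 0% → £0.00
Storage bin £21.88: all other tangible goods → 5.25% + 1.5% county = 6.75% → £1.4769
Spiral notebook £3.28: all other tangible goods → 5.25% + 1.5% county = 6.75% → £0.2214
Dish soap £5.94: all other tangible goods → 5.25% + 1.5% county = 6.75% → £0.40095
Watch battery replacement £8.39: taxable services → 7% + 0.75% county = 7.75% → £0.650225
Sundress £42.59: clothing and footwear → 0% + 0% county = 0% → £0.00
Unrounded tax sum = £5.63925 → £5.64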